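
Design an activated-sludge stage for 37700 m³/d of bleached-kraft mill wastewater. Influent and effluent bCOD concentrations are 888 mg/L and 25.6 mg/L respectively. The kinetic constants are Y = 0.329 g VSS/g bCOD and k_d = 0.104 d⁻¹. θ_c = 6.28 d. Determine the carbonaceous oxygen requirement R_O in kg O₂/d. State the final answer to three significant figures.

R_O ≈ 23300 kg O₂/d

Observed yield with endogenous decay: Y_obs = Y / (1 + k_d·θ_c) = 0.329 / (1 + 0.104 × 6.28) = 0.329 / 1.653 = 0.1990 g VSS/g bCOD.
Q·(S₀ − S) = 37700 × (888 − 25.6) × 10⁻³ = 32512 kg/d removed.
Net sludge production P_X = 0.1990 × 32512 = 6471 kg VSS/d.
R_O = Q·ΔS − 1.42 P_X = 32512 − 9188 = 23324 kg O₂/d.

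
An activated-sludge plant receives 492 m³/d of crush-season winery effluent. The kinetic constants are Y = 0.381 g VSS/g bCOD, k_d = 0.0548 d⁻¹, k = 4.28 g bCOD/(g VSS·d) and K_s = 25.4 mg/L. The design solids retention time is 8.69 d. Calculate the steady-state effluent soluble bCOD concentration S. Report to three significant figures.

S ≈ 2.95 mg/L

From the Monod/SRT balance for a CMAS, S = K_s·(1+k_d θ_c)/[θ_c·(Y k − k_d) − 1] = 25.4 × (1 + 0.0548 × 8.69) / [8.69 × (0.381 × 4.28 − 0.0548) − 1] = 37.50 / 12.69 = 2.954 mg/L.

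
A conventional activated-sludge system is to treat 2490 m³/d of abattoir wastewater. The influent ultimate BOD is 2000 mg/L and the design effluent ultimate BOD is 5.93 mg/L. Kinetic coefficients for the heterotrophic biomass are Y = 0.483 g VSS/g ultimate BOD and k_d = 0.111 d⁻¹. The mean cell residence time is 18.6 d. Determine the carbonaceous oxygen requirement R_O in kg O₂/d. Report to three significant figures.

R_O ≈ 3850 kg O₂/d

Y_obs = Y / (1 + k_d θ_c) = 0.483 / (1 + 0.111 × 18.6) = 0.483 / 3.065 = 0.1576.
Mass of ultimate BOD removed per day: Q(S₀ − S) = 2490 × 1994 g/m³ = 4965 kg/d.
Net sludge production P_X = 0.1576 × 4965 = 782.6 kg VSS/d.
R_O = Q·(S₀ − S) − 1.42·P_X = 4965 − 1.42 × 782.6 = 3854 kg O₂/d.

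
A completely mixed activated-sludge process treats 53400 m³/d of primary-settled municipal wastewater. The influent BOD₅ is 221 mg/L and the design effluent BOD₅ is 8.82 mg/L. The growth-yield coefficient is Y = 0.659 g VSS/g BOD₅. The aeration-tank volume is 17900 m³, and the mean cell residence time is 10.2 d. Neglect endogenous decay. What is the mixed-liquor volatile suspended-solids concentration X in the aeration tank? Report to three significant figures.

X = Y·Q·ΔS·θ_c / V = 0.659 × 53400 × (221 − 8.82) × 10.2 / 17900 = 4255 mg/L.

X ≈ 4250 mg/L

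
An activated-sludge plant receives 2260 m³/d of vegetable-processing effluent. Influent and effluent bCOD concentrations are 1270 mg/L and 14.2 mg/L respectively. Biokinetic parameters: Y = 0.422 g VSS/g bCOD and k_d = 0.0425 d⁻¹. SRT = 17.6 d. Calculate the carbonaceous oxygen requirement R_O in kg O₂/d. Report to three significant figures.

R_O ≈ 1870 kg O₂/d

Y_obs = Y / (1 + k_d θ_c) = 0.422 / (1 + 0.0425 × 17.6) = 0.422 / 1.748 = 0.2414.
Q·(S₀ − S) = 2260 × (1270 − 14.2) × 10⁻³ = 2838 kg/d removed.
Biomass synthesised: P_X = Y_obs × 2838 = 685.2 kg VSS/d.
Carbonaceous O₂ demand = substrate oxidised − cell-mass equivalent = 2838 − 1.42 × 685.2 = 1865 kg O₂/d.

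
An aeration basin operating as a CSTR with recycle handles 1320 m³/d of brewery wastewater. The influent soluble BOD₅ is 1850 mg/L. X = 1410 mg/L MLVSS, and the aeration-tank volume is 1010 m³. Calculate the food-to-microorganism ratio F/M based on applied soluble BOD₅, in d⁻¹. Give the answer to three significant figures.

F/M = applied load / biomass = Q·S₀/(V·X) = 1320 × 1850 / (1010 × 1410) = 1.715 d⁻¹.

F/M ≈ 1.71 d⁻¹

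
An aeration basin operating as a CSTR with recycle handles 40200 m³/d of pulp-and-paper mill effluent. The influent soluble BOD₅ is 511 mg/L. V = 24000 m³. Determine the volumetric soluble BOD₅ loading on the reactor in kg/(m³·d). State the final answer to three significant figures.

L_v ≈ 0.856 kg soluble BOD₅/(m³·d)

L_v = Q S₀ / V = 40200 × 511 × 10⁻³ / 24000 = 0.8559 kg/(m³·d).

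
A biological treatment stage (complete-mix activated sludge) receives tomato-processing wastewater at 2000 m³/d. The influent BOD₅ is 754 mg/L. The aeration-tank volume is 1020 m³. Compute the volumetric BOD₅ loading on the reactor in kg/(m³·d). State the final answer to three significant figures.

L_v ≈ 1.48 kg BOD₅/(m³·d)

Applied BOD₅ load per unit volume = Q·S₀/V = (2000 × 754/1000)/1020 = 1.478 kg BOD₅·m⁻³·d⁻¹.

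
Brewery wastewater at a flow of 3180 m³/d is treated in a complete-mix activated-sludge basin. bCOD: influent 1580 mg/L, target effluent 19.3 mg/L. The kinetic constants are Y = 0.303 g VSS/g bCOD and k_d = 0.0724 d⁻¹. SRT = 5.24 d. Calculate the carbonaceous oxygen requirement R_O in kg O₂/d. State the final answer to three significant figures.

R_O ≈ 3410 kg O₂/d

Observed yield with endogenous decay: Y_obs = Y / (1 + k_d·θ_c) = 0.303 / (1 + 0.0724 × 5.24) = 0.303 / 1.379 = 0.2197 g VSS/g bCOD.
Mass of bCOD removed per day: Q(S₀ − S) = 3180 × 1561 g/m³ = 4963 kg/d.
Biomass synthesised: P_X = Y_obs × 4963 = 1090 kg VSS/d.
R_O = Q·(S₀ − S) − 1.42·P_X = 4963 − 1.42 × 1090 = 3415 kg O₂/d.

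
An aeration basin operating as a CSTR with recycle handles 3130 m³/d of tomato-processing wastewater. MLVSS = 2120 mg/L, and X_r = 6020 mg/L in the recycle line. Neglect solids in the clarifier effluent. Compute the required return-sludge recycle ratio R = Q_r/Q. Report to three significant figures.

R = Q_r/Q = X/(X_r − X) = 2120 / (6020 − 2120) = 0.5436.

R ≈ 0.544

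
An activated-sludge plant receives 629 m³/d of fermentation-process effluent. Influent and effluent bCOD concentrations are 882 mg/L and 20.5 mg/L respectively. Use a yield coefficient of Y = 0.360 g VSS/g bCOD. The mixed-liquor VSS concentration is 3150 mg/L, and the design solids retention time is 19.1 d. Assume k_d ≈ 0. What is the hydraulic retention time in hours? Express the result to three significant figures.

τ ≈ 45.1 h

With k_d = 0 the design equation reduces to V = Y Q (S₀−S) θ_c / X = 0.360 × 629 × (882 − 20.5) × 19.1 / 3150 = 1183 m³.
τ = V/Q = 1183/629 = 1.881 d, or 45.13 h.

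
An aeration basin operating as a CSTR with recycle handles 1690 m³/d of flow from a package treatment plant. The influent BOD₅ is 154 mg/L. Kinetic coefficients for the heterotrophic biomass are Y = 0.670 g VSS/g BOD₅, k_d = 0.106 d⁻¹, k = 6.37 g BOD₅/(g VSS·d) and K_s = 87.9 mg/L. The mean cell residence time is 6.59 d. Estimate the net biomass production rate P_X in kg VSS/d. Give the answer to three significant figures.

P_X ≈ 98.9 kg VSS/d

From the Monod/SRT balance for a CMAS, S = K_s·(1+k_d θ_c)/[θ_c·(Y k − k_d) − 1] = 87.9 × (1 + 0.106 × 6.59) / [6.59 × (0.670 × 6.37 − 0.106) − 1] = 149.3 / 26.43 = 5.650 mg/L.
Correct the yield for decay: Y_obs = Y/(1 + k_d θ_c) = 0.670 / (1 + 0.106 × 6.59) = 0.670 / 1.699 = 0.3945.
Substrate removed = Q·(S₀ − S) = 1690 m³/d × (154 − 5.65) g/m³ = 2.51×10^5 g/d = 250.7 kg/d.
So the net sludge growth is P_X = 0.3945 × 250.7 = 98.89 kg VSS/d.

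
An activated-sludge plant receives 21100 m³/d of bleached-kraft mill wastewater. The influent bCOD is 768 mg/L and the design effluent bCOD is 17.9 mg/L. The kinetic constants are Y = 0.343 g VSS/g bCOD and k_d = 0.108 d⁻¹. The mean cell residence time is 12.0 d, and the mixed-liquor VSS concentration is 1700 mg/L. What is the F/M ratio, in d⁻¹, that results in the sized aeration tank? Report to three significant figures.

F/M ≈ 0.571 d⁻¹

Steady-state biomass mass balance: V·X·(1 + k_d·θ_c) = Y·Q·(S₀ − S)·θ_c, so V = 0.343 × 21100 × (768 − 17.9) × 12.0 / [1700 × (1 + 0.108 × 12.0)] = 6.51×10^7 / 3903 = 16690 m³.
F/M = Q·S₀ / (V·X) = 21100 × 768 / (16690 × 1700) = 0.5711 g bCOD·(g VSS·d)⁻¹.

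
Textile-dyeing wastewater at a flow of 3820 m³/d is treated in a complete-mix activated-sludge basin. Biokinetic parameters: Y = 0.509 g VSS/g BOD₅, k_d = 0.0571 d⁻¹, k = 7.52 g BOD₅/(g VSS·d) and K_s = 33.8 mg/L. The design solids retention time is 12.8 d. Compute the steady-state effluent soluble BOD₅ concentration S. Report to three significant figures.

S ≈ 1.24 mg/L

Effluent substrate depends only on kinetics and SRT: S = K_s(1 + k_d θ_c) / [θ_c(Yk − k_d) − 1] = 33.8 × (1 + 0.0571 × 12.8) / [12.8 × (0.509 × 7.52 − 0.0571) − 1] = 58.50 / 47.26 = 1.238 mg/L.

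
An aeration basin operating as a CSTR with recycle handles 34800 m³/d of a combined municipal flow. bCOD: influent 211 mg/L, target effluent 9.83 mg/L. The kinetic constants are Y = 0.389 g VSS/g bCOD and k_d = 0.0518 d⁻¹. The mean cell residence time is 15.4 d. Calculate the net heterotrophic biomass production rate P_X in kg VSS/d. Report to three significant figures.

P_X ≈ 1510 kg VSS/d

Observed yield with endogenous decay: Y_obs = Y / (1 + k_d·θ_c) = 0.389 / (1 + 0.0518 × 15.4) = 0.389 / 1.798 = 0.2164 g VSS/g bCOD.
ΔS = 211 − 9.83 = 201.2 mg/L, so the substrate removal rate is 34800 × 201.2/1000 = 7001 kg bCOD/d.
Net biomass production P_X = Y_obs × Q·(S₀ − S) = 0.2164 × 7001 = 1515 kg VSS/d.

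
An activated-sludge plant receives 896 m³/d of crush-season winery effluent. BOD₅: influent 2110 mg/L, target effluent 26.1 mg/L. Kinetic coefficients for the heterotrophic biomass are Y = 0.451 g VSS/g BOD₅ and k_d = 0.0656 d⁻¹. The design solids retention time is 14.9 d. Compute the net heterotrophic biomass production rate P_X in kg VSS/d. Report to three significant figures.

P_X ≈ 426 kg VSS/d

Observed yield with endogenous decay: Y_obs = Y / (1 + k_d·θ_c) = 0.451 / (1 + 0.0656 × 14.9) = 0.451 / 1.977 = 0.2281 g VSS/g BOD₅.
ΔS = 2110 − 26.1 = 2084 mg/L, so the substrate removal rate is 896 × 2084/1000 = 1867 kg BOD₅/d.
Net biomass production P_X = Y_obs × Q·(S₀ − S) = 0.2281 × 1867 = 425.9 kg VSS/d.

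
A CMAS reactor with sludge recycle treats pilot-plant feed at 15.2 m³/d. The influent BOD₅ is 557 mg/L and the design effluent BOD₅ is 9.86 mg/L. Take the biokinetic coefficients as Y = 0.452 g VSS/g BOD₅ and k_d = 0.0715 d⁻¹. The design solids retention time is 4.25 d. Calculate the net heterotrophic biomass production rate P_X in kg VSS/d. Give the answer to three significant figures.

Y_obs = Y / (1 + k_d θ_c) = 0.452 / (1 + 0.0715 × 4.25) = 0.452 / 1.304 = 0.3467.
ΔS = 557 − 9.86 = 547.1 mg/L, so the substrate removal rate is 15.2 × 547.1/1000 = 8.317 kg BOD₅/d.
Net biomass production P_X = Y_obs × Q·(S₀ − S) = 0.3467 × 8.317 = 2.883 kg VSS/d.

P_X ≈ 2.88 kg VSS/d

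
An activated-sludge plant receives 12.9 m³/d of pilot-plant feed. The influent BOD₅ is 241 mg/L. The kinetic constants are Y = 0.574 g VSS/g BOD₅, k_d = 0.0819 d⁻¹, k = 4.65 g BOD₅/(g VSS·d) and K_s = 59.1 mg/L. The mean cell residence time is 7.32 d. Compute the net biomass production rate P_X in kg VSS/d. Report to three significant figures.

P_X ≈ 1.09 kg VSS/d

For a completely mixed reactor with recycle the Lawrence–McCarty relation gives S = K_s·(1 + k_d·θ_c) / [θ_c·(Y·k − k_d) − 1] = 59.1 × (1 + 0.0819 × 7.32) / [7.32 × (0.574 × 4.65 − 0.0819) − 1] = 94.53 / 17.94 = 5.270 mg/L.
The observed yield is Y_obs = Y/(1 + k_d·θ_c) = 0.574 / (1 + 0.0819 × 7.32) = 0.574 / 1.600 = 0.3589 g VSS per g BOD₅ removed.
ΔS = 241 − 5.27 = 235.7 mg/L, so the substrate removal rate is 12.9 × 235.7/1000 = 3.041 kg BOD₅/d.
P_X = Y_obs · Q(S₀ − S) = 0.3589 × 3.041 = 1.091 kg VSS/d.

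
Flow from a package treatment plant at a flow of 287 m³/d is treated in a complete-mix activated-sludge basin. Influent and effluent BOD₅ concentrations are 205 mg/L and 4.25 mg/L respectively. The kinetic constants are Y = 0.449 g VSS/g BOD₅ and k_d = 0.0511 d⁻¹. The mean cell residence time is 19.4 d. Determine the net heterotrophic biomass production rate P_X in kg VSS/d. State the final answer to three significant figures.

Correct the yield for decay: Y_obs = Y/(1 + k_d θ_c) = 0.449 / (1 + 0.0511 × 19.4) = 0.449 / 1.991 = 0.2255.
ΔS = 205 − 4.25 = 200.8 mg/L, so the substrate removal rate is 287 × 200.8/1000 = 57.62 kg BOD₅/d.
So the net sludge growth is P_X = 0.2255 × 57.62 = 12.99 kg VSS/d.

P_X ≈ 13.0 kg VSS/d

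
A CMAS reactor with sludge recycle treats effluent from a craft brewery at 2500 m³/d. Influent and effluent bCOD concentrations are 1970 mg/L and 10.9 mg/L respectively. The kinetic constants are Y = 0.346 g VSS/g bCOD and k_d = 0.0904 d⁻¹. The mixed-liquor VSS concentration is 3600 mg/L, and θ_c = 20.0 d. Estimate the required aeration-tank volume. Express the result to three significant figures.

V ≈ 3350 m³

Steady-state biomass mass balance: V·X·(1 + k_d·θ_c) = Y·Q·(S₀ − S)·θ_c, so V = 0.346 × 2500 × (1970 − 10.9) × 20.0 / [3600 × (1 + 0.0904 × 20.0)] = 3.39×10^7 / 10109 = 3353 m³.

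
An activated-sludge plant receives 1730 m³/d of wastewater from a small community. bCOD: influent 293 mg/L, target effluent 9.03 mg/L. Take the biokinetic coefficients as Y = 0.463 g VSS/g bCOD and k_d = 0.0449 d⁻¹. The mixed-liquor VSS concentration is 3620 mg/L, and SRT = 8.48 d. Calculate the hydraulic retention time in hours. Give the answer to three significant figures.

From the SRT design equation V = Y Q (S₀−S) θ_c / [X (1 + k_d θ_c)] = 0.463 × 1730 × (293 − 9.03) × 8.48 / [3620 × (1 + 0.0449 × 8.48)] = 1.93×10^6 / 4998 = 385.9 m³.
HRT = V/Q = 385.9 m³ / 1730 m³·d⁻¹ = 0.2231 d × 24 = 5.353 h.

τ ≈ 5.35 h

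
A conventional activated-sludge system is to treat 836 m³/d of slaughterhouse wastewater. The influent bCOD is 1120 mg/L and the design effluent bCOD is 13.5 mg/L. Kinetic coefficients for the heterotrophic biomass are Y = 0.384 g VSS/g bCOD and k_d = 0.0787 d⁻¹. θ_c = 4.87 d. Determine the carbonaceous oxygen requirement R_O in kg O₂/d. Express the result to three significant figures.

R_O ≈ 560 kg O₂/d

Observed yield with endogenous decay: Y_obs = Y / (1 + k_d·θ_c) = 0.384 / (1 + 0.0787 × 4.87) = 0.384 / 1.383 = 0.2776 g VSS/g bCOD.
Mass of bCOD removed per day: Q(S₀ − S) = 836 × 1106 g/m³ = 925.0 kg/d.
Biomass synthesised: P_X = Y_obs × 925.0 = 256.8 kg VSS/d.
R_O = Q·(S₀ − S) − 1.42·P_X = 925.0 − 1.42 × 256.8 = 560.4 kg O₂/d.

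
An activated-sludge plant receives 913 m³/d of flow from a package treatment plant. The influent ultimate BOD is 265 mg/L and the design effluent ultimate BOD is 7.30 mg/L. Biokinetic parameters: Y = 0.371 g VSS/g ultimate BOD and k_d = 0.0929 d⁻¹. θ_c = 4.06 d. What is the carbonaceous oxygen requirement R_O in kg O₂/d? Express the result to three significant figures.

R_O ≈ 145 kg O₂/d

Correct the yield for decay: Y_obs = Y/(1 + k_d θ_c) = 0.371 / (1 + 0.0929 × 4.06) = 0.371 / 1.377 = 0.2694.
Mass of ultimate BOD removed per day: Q(S₀ − S) = 913 × 257.7 g/m³ = 235.3 kg/d.
Biomass synthesised: P_X = Y_obs × 235.3 = 63.38 kg VSS/d.
Carbonaceous O₂ demand = substrate oxidised − cell-mass equivalent = 235.3 − 1.42 × 63.38 = 145.3 kg O₂/d.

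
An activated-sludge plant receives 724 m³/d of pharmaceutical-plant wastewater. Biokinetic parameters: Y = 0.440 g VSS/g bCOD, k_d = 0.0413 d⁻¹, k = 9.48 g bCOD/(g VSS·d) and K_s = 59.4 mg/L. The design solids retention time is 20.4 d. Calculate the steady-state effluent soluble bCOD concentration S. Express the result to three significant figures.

S ≈ 1.31 mg/L

Effluent substrate depends only on kinetics and SRT: S = K_s(1 + k_d θ_c) / [θ_c(Yk − k_d) − 1] = 59.4 × (1 + 0.0413 × 20.4) / [20.4 × (0.440 × 9.48 − 0.0413) − 1] = 109.4 / 83.25 = 1.315 mg/L.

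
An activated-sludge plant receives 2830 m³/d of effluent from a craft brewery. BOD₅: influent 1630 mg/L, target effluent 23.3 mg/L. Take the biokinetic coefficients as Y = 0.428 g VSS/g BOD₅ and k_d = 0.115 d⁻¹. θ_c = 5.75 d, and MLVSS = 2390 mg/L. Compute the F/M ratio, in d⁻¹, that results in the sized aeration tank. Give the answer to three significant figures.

Steady-state biomass mass balance: V·X·(1 + k_d·θ_c) = Y·Q·(S₀ − S)·θ_c, so V = 0.428 × 2830 × (1630 − 23.3) × 5.75 / [2390 × (1 + 0.115 × 5.75)] = 1.12×10^7 / 3970 = 2818 m³.
Food-to-microorganism ratio F/M = Q S₀ / (V X) = 2830 × 1630 / (2818 × 2390) = 0.6848 d⁻¹.

F/M ≈ 0.685 d⁻¹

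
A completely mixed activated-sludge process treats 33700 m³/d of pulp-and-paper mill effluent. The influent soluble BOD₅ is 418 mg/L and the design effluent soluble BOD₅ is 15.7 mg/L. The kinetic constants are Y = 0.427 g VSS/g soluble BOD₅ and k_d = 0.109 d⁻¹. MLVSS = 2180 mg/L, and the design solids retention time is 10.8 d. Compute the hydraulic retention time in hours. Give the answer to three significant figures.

τ ≈ 9.38 h

From the SRT design equation V = Y Q (S₀−S) θ_c / [X (1 + k_d θ_c)] = 0.427 × 33700 × (418 − 15.7) × 10.8 / [2180 × (1 + 0.109 × 10.8)] = 6.25×10^7 / 4746 = 13173 m³.
HRT = V/Q = 13173 m³ / 33700 m³·d⁻¹ = 0.3909 d × 24 = 9.381 h.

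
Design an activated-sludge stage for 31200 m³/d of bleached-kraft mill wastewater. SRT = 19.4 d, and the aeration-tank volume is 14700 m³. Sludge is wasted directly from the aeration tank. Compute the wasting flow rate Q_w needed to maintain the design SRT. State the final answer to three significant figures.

Q_w ≈ 758 m³/d

With mixed-liquor wasting, θ_c = V/Q_w, so Q_w = V/θ_c = 14700/19.4 = 757.7 m³/d.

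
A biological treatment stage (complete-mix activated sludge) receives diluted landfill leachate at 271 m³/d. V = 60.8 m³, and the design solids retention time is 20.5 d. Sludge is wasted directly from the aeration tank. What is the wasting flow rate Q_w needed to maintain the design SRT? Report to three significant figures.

For wasting at MLVSS concentration, Q_w = V/θ_c = 60.80/20.5 = 2.966 m³/d.

Q_w ≈ 2.97 m³/d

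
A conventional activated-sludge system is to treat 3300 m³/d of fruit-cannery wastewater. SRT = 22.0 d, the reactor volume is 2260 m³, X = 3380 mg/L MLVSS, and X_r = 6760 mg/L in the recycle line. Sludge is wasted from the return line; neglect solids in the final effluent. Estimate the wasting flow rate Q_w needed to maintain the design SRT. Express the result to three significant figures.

Wasting from the return line (neglecting effluent solids): Q_w = V·X / (θ_c·X_r) = 2260 × 3380 / (22.0 × 6760) = 51.36 m³/d.

Q_w ≈ 51.4 m³/d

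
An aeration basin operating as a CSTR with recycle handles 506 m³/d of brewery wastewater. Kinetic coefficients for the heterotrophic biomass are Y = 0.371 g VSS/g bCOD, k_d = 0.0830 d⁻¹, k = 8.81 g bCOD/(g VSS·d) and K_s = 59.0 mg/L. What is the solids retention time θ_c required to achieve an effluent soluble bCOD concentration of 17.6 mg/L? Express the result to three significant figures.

At the target effluent, Y k S/(K_s+S) = 0.371×8.81×17.6/76.60 = 0.7510 d⁻¹.
θ_c = 1/(μ − k_d) = 1/(0.7510 − 0.0830) = 1/0.6680 = 1.497 d.

θ_c ≈ 1.50 d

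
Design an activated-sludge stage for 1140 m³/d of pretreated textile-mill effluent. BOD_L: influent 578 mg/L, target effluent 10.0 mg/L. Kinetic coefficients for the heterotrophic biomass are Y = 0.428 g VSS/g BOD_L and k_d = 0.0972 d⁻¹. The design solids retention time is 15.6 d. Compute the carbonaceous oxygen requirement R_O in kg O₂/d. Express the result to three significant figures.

Y_obs = Y / (1 + k_d θ_c) = 0.428 / (1 + 0.0972 × 15.6) = 0.428 / 2.516 = 0.1701.
Mass of BOD_L removed per day: Q(S₀ − S) = 1140 × 568.0 g/m³ = 647.5 kg/d.
Net sludge production P_X = 0.1701 × 647.5 = 110.1 kg VSS/d.
R_O = Q·ΔS − 1.42 P_X = 647.5 − 156.4 = 491.1 kg O₂/d.

R_O ≈ 491 kg O₂/d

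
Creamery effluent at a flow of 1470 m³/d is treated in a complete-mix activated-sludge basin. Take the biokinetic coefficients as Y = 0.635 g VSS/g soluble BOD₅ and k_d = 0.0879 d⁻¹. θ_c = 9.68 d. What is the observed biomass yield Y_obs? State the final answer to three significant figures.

Y_obs ≈ 0.343 g VSS/g soluble BOD₅

The observed yield is Y_obs = Y/(1 + k_d·θ_c) = 0.635 / (1 + 0.0879 × 9.68) = 0.635 / 1.851 = 0.3431 g VSS per g soluble BOD₅ removed.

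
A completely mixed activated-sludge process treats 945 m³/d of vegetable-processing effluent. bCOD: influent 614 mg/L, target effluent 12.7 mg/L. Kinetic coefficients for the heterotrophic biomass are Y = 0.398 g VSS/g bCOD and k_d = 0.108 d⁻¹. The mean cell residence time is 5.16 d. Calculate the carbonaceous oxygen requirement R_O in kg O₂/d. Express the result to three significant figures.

Correct the yield for decay: Y_obs = Y/(1 + k_d θ_c) = 0.398 / (1 + 0.108 × 5.16) = 0.398 / 1.557 = 0.2556.
Substrate removed = Q·(S₀ − S) = 945 m³/d × (614 − 12.7) g/m³ = 5.68×10^5 g/d = 568.2 kg/d.
Biomass synthesised: P_X = Y_obs × 568.2 = 145.2 kg VSS/d.
R_O = Q·ΔS − 1.42 P_X = 568.2 − 206.2 = 362.0 kg O₂/d.

R_O ≈ 362 kg O₂/d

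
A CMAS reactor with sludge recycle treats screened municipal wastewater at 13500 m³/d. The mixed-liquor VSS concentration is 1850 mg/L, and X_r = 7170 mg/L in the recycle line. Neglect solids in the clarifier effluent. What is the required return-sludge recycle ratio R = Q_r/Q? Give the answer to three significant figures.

R ≈ 0.348

Mass balance around the secondary clarifier (neglecting effluent solids): R = X / (X_r − X) = 1850 / (7170 − 1850) = 0.3477.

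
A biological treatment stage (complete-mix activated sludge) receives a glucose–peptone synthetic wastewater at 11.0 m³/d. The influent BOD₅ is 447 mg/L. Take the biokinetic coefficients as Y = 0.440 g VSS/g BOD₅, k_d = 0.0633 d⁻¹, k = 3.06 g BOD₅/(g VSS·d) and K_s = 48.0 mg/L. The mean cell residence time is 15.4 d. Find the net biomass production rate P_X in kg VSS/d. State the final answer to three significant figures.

Effluent substrate depends only on kinetics and SRT: S = K_s(1 + k_d θ_c) / [θ_c(Yk − k_d) − 1] = 48.0 × (1 + 0.0633 × 15.4) / [15.4 × (0.440 × 3.06 − 0.0633) − 1] = 94.79 / 18.76 = 5.053 mg/L.
Correct the yield for decay: Y_obs = Y/(1 + k_d θ_c) = 0.440 / (1 + 0.0633 × 15.4) = 0.440 / 1.975 = 0.2228.
Q·(S₀ − S) = 11.0 × (447 − 5.05) × 10⁻³ = 4.861 kg/d removed.
P_X = Y_obs · Q(S₀ − S) = 0.2228 × 4.861 = 1.083 kg VSS/d.

P_X ≈ 1.08 kg VSS/d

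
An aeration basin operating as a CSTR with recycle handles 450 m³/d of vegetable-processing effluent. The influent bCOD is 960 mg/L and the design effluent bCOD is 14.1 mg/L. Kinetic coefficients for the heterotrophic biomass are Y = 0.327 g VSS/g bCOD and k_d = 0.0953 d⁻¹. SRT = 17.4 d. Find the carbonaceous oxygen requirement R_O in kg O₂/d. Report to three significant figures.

Observed yield with endogenous decay: Y_obs = Y / (1 + k_d·θ_c) = 0.327 / (1 + 0.0953 × 17.4) = 0.327 / 2.658 = 0.1230 g VSS/g bCOD.
Substrate removed = Q·(S₀ − S) = 450 m³/d × (960 − 14.1) g/m³ = 4.26×10^5 g/d = 425.7 kg/d.
P_X = Y_obs·Q·(S₀ − S) = 0.1230 × 425.7 = 52.36 kg VSS/d.
Carbonaceous O₂ demand = substrate oxidised − cell-mass equivalent = 425.7 − 1.42 × 52.36 = 351.3 kg O₂/d.

R_O ≈ 351 kg O₂/d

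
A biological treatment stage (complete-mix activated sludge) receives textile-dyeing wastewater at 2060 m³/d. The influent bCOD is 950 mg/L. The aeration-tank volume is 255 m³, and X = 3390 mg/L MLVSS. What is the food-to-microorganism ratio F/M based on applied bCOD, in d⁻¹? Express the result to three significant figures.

Food-to-microorganism ratio F/M = Q S₀ / (V X) = 2060 × 950 / (255.0 × 3390) = 2.264 d⁻¹.

F/M ≈ 2.26 d⁻¹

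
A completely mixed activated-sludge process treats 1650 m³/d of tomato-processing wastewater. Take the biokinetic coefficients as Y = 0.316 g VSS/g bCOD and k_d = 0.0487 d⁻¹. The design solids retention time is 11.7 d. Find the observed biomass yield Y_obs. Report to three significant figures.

Correct the yield for decay: Y_obs = Y/(1 + k_d θ_c) = 0.316 / (1 + 0.0487 × 11.7) = 0.316 / 1.570 = 0.2013.

Y_obs ≈ 0.201 g VSS/g bCOD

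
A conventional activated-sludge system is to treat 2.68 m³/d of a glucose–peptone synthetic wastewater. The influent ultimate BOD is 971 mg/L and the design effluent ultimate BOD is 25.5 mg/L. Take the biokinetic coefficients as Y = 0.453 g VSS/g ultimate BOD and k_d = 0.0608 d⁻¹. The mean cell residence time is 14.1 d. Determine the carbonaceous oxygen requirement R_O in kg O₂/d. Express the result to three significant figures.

The observed yield is Y_obs = Y/(1 + k_d·θ_c) = 0.453 / (1 + 0.0608 × 14.1) = 0.453 / 1.857 = 0.2439 g VSS per g ultimate BOD removed.
Mass of ultimate BOD removed per day: Q(S₀ − S) = 2.68 × 945.5 g/m³ = 2.534 kg/d.
Net sludge production P_X = 0.2439 × 2.534 = 0.6180 kg VSS/d.
Carbonaceous O₂ demand = substrate oxidised − cell-mass equivalent = 2.534 − 1.42 × 0.6180 = 1.656 kg O₂/d.

R_O ≈ 1.66 kg O₂/d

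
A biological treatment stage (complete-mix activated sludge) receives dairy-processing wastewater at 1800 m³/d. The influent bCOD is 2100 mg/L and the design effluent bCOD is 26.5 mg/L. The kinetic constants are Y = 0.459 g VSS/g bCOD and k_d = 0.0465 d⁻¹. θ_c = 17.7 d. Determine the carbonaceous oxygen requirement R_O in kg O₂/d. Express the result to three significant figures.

R_O ≈ 2400 kg O₂/d

Correct the yield for decay: Y_obs = Y/(1 + k_d θ_c) = 0.459 / (1 + 0.0465 × 17.7) = 0.459 / 1.823 = 0.2518.
Mass of bCOD removed per day: Q(S₀ − S) = 1800 × 2074 g/m³ = 3732 kg/d.
P_X = Y_obs·Q·(S₀ − S) = 0.2518 × 3732 = 939.7 kg VSS/d.
R_O = Q·ΔS − 1.42 P_X = 3732 − 1334 = 2398 kg O₂/d.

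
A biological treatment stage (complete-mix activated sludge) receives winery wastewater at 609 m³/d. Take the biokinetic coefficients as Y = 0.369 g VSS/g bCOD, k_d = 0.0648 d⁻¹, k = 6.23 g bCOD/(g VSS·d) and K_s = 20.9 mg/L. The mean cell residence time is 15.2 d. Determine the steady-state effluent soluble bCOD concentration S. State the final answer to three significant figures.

S ≈ 1.26 mg/L

Effluent substrate depends only on kinetics and SRT: S = K_s(1 + k_d θ_c) / [θ_c(Yk − k_d) − 1] = 20.9 × (1 + 0.0648 × 15.2) / [15.2 × (0.369 × 6.23 − 0.0648) − 1] = 41.49 / 32.96 = 1.259 mg/L.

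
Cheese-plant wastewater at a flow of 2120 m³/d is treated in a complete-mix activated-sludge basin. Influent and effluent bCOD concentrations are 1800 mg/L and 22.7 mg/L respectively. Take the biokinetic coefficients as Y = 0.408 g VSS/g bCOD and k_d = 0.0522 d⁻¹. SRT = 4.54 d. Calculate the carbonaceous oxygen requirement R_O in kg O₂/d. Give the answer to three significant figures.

R_O ≈ 2000 kg O₂/d

The observed yield is Y_obs = Y/(1 + k_d·θ_c) = 0.408 / (1 + 0.0522 × 4.54) = 0.408 / 1.237 = 0.3298 g VSS per g bCOD removed.
Mass of bCOD removed per day: Q(S₀ − S) = 2120 × 1777 g/m³ = 3768 kg/d.
P_X = Y_obs·Q·(S₀ − S) = 0.3298 × 3768 = 1243 kg VSS/d.
R_O = Q·ΔS − 1.42 P_X = 3768 − 1765 = 2003 kg O₂/d.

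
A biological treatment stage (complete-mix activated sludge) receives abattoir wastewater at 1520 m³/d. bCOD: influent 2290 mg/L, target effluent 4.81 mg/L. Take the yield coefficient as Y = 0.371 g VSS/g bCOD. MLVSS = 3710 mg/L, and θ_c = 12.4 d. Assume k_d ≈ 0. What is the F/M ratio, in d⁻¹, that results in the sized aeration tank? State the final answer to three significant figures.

F/M ≈ 0.218 d⁻¹

Biomass mass balance (decay neglected): V·X = Y·Q·(S₀ − S)·θ_c, so V = 0.371 × 1520 × (2290 − 4.81) × 12.4 / 3710 = 4307 m³.
F/M = Q·S₀ / (V·X) = 1520 × 2290 / (4307 × 3710) = 0.2178 g bCOD·(g VSS·d)⁻¹.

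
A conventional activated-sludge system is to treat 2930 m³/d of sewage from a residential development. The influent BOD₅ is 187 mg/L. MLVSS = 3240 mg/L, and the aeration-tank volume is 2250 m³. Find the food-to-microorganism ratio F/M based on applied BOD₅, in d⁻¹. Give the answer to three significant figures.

Food-to-microorganism ratio F/M = Q S₀ / (V X) = 2930 × 187 / (2250 × 3240) = 0.07516 d⁻¹.

F/M ≈ 0.0752 d⁻¹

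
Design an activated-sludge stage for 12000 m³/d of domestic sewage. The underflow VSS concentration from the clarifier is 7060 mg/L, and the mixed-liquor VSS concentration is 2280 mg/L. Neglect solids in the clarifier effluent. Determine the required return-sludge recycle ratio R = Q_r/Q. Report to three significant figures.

Mass balance around the secondary clarifier (neglecting effluent solids): R = X / (X_r − X) = 2280 / (7060 − 2280) = 0.4770.

R ≈ 0.477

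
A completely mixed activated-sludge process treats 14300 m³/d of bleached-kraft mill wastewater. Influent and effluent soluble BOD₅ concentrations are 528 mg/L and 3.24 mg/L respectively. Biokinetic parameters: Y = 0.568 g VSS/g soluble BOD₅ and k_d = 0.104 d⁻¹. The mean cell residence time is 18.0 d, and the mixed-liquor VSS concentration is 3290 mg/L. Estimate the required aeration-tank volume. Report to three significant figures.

V ≈ 8120 m³

From the SRT design equation V = Y Q (S₀−S) θ_c / [X (1 + k_d θ_c)] = 0.568 × 14300 × (528 − 3.24) × 18.0 / [3290 × (1 + 0.104 × 18.0)] = 7.67×10^7 / 9449 = 8120 m³.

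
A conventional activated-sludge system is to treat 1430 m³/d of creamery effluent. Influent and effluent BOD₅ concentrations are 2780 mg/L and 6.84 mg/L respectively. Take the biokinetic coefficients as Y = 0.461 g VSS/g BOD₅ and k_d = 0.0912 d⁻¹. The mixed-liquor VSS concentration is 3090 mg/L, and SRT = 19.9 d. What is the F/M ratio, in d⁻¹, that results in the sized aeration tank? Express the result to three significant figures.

Steady-state biomass mass balance: V·X·(1 + k_d·θ_c) = Y·Q·(S₀ − S)·θ_c, so V = 0.461 × 1430 × (2780 − 6.84) × 19.9 / [3090 × (1 + 0.0912 × 19.9)] = 3.64×10^7 / 8698 = 4183 m³.
F/M = applied load / biomass = Q·S₀/(V·X) = 1430 × 2780 / (4183 × 3090) = 0.3076 d⁻¹.

F/M ≈ 0.308 d⁻¹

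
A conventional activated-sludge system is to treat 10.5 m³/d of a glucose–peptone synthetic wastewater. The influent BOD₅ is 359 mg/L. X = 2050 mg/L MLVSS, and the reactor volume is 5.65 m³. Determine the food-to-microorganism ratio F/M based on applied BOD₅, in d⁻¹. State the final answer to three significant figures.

Food-to-microorganism ratio F/M = Q S₀ / (V X) = 10.5 × 359 / (5.650 × 2050) = 0.3254 d⁻¹.

F/M ≈ 0.325 d⁻¹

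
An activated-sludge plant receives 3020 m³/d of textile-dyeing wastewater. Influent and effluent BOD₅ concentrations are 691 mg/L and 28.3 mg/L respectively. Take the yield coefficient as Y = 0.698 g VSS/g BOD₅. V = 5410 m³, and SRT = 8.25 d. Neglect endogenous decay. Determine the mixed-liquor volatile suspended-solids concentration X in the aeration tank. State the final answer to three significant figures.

From V·X = Y·Q·(S₀ − S)·θ_c (decay neglected): X = 0.698 × 3020 × (691 − 28.3) × 8.25 / 5410 = 2130 mg/L.

X ≈ 2130 mg/L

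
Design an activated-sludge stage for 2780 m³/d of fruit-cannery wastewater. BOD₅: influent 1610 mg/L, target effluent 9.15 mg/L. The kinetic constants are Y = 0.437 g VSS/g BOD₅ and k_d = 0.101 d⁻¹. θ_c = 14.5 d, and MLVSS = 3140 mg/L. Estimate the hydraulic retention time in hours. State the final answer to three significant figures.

Rearranging the biomass balance for a CMAS with decay, V = Y·Q·ΔS·θ_c / [X·(1+k_d θ_c)] = 0.437 × 2780 × (1610 − 9.15) × 14.5 / [3140 × (1 + 0.101 × 14.5)] = 2.82×10^7 / 7739 = 3644 m³.
Hydraulic retention time τ = V/Q = 3644 / 2780 = 1.311 d = 31.46 h.

τ ≈ 31.5 h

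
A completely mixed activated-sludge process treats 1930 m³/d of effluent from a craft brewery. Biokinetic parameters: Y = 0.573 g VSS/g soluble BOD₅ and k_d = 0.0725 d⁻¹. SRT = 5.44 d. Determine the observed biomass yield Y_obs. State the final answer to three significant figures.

Observed yield with endogenous decay: Y_obs = Y / (1 + k_d·θ_c) = 0.573 / (1 + 0.0725 × 5.44) = 0.573 / 1.394 = 0.4109 g VSS/g soluble BOD₅.

Y_obs ≈ 0.411 g VSS/g soluble BOD₅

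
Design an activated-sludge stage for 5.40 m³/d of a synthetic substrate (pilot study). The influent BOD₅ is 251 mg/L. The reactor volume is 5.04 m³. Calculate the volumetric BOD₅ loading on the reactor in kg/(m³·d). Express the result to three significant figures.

Applied BOD₅ load per unit volume = Q·S₀/V = (5.40 × 251/1000)/5.040 = 0.2689 kg BOD₅·m⁻³·d⁻¹.

L_v ≈ 0.269 kg BOD₅/(m³·d)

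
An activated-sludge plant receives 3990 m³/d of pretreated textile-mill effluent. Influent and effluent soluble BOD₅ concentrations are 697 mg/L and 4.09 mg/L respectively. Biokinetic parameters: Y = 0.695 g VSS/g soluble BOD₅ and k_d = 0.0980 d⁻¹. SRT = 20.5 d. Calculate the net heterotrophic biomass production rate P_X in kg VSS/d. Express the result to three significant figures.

The observed yield is Y_obs = Y/(1 + k_d·θ_c) = 0.695 / (1 + 0.0980 × 20.5) = 0.695 / 3.009 = 0.2310 g VSS per g soluble BOD₅ removed.
Mass of soluble BOD₅ removed per day: Q(S₀ − S) = 3990 × 692.9 g/m³ = 2765 kg/d.
Net biomass production P_X = Y_obs × Q·(S₀ − S) = 0.2310 × 2765 = 638.6 kg VSS/d.

P_X ≈ 639 kg VSS/d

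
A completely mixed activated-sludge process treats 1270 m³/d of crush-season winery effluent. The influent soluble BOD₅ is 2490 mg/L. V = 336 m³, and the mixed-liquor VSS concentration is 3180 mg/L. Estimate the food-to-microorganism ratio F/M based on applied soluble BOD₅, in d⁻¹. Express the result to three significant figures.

Food-to-microorganism ratio F/M = Q S₀ / (V X) = 1270 × 2490 / (336.0 × 3180) = 2.960 d⁻¹.

F/M ≈ 2.96 d⁻¹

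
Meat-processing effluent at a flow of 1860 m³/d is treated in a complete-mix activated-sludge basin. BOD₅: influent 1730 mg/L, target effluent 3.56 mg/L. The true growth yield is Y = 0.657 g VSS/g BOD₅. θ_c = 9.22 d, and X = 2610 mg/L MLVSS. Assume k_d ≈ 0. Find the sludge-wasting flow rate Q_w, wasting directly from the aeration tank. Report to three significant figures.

Q_w ≈ 808 m³/d

V·X = Y·Q·ΔS·θ_c gives V = 0.657 × 1860 × (1730 − 3.56) × 9.22 / 2610 = 7453 m³.
For wasting at MLVSS concentration, Q_w = V/θ_c = 7453/9.22 = 808.3 m³/d.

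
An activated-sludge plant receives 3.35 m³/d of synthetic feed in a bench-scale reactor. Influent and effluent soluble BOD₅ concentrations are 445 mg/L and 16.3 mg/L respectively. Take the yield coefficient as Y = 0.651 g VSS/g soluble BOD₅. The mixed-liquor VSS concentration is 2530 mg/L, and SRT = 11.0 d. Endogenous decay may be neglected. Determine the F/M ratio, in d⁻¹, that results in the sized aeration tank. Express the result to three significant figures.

With k_d = 0 the design equation reduces to V = Y Q (S₀−S) θ_c / X = 0.651 × 3.35 × (445 − 16.3) × 11.0 / 2530 = 4.065 m³.
Food-to-microorganism ratio F/M = Q S₀ / (V X) = 3.35 × 445 / (4.065 × 2530) = 0.1450 d⁻¹.

F/M ≈ 0.145 d⁻¹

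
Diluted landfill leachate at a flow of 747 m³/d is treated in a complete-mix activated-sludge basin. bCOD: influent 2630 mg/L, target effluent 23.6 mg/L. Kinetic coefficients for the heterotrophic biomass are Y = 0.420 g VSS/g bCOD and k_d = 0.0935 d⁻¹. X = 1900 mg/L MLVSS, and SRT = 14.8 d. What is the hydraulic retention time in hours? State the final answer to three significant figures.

Rearranging the biomass balance for a CMAS with decay, V = Y·Q·ΔS·θ_c / [X·(1+k_d θ_c)] = 0.420 × 747 × (2630 − 23.6) × 14.8 / [1900 × (1 + 0.0935 × 14.8)] = 1.21×10^7 / 4529 = 2672 m³.
τ = V/Q = 2672/747 = 3.577 d, or 85.85 h.

τ ≈ 85.8 h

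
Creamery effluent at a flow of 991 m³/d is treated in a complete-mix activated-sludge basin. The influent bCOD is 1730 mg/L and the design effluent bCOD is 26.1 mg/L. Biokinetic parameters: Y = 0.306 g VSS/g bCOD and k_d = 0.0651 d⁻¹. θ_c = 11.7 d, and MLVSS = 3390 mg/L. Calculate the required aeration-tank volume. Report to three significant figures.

V ≈ 1010 m³

Steady-state biomass mass balance: V·X·(1 + k_d·θ_c) = Y·Q·(S₀ − S)·θ_c, so V = 0.306 × 991 × (1730 − 26.1) × 11.7 / [3390 × (1 + 0.0651 × 11.7)] = 6.05×10^6 / 5972 = 1012 m³.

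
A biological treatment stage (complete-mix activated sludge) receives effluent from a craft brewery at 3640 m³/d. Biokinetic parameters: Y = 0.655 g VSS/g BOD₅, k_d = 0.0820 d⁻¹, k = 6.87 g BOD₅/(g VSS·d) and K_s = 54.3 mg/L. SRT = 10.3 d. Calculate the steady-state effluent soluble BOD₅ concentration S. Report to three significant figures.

S ≈ 2.25 mg/L

From the Monod/SRT balance for a CMAS, S = K_s·(1+k_d θ_c)/[θ_c·(Y k − k_d) − 1] = 54.3 × (1 + 0.0820 × 10.3) / [10.3 × (0.655 × 6.87 − 0.0820) − 1] = 100.2 / 44.50 = 2.251 mg/L.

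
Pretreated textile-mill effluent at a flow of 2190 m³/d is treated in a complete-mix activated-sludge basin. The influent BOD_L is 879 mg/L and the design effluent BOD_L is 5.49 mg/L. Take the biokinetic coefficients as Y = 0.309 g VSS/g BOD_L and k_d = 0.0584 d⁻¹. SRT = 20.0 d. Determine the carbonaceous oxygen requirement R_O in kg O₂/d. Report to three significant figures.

R_O ≈ 1530 kg O₂/d

The observed yield is Y_obs = Y/(1 + k_d·θ_c) = 0.309 / (1 + 0.0584 × 20.0) = 0.309 / 2.168 = 0.1425 g VSS per g BOD_L removed.
Substrate removed = Q·(S₀ − S) = 2190 m³/d × (879 − 5.49) g/m³ = 1.91×10^6 g/d = 1913 kg/d.
Biomass synthesised: P_X = Y_obs × 1913 = 272.7 kg VSS/d.
R_O = Q·(S₀ − S) − 1.42·P_X = 1913 − 1.42 × 272.7 = 1526 kg O₂/d.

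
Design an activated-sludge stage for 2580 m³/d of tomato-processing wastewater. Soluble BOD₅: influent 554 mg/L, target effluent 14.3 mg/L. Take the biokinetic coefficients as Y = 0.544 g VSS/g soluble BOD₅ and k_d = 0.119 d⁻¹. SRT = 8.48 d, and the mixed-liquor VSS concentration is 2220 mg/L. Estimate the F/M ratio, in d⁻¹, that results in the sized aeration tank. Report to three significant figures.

Steady-state biomass mass balance: V·X·(1 + k_d·θ_c) = Y·Q·(S₀ − S)·θ_c, so V = 0.544 × 2580 × (554 − 14.3) × 8.48 / [2220 × (1 + 0.119 × 8.48)] = 6.42×10^6 / 4460 = 1440 m³.
F/M = applied load / biomass = Q·S₀/(V·X) = 2580 × 554 / (1440 × 2220) = 0.4471 d⁻¹.

F/M ≈ 0.447 d⁻¹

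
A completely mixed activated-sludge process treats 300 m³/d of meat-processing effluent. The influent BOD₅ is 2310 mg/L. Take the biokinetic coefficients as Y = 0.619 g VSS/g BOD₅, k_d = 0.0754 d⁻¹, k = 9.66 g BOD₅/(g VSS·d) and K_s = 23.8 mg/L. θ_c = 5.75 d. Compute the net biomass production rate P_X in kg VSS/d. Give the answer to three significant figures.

P_X ≈ 299 kg VSS/d

Effluent substrate depends only on kinetics and SRT: S = K_s(1 + k_d θ_c) / [θ_c(Yk − k_d) − 1] = 23.8 × (1 + 0.0754 × 5.75) / [5.75 × (0.619 × 9.66 − 0.0754) − 1] = 34.12 / 32.95 = 1.036 mg/L.
Correct the yield for decay: Y_obs = Y/(1 + k_d θ_c) = 0.619 / (1 + 0.0754 × 5.75) = 0.619 / 1.434 = 0.4318.
Mass of BOD₅ removed per day: Q(S₀ − S) = 300 × 2309 g/m³ = 692.7 kg/d.
P_X = Y_obs · Q(S₀ − S) = 0.4318 × 692.7 = 299.1 kg VSS/d.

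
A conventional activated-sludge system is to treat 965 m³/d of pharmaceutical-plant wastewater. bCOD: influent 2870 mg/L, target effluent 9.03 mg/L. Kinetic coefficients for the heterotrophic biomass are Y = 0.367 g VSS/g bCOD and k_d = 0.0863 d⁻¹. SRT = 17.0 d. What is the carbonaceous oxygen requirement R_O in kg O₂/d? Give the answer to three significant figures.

Correct the yield for decay: Y_obs = Y/(1 + k_d θ_c) = 0.367 / (1 + 0.0863 × 17.0) = 0.367 / 2.467 = 0.1488.
Q·(S₀ − S) = 965 × (2870 − 9.03) × 10⁻³ = 2761 kg/d removed.
Net sludge production P_X = 0.1488 × 2761 = 410.7 kg VSS/d.
R_O = Q·ΔS − 1.42 P_X = 2761 − 583.2 = 2178 kg O₂/d.

R_O ≈ 2180 kg O₂/d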